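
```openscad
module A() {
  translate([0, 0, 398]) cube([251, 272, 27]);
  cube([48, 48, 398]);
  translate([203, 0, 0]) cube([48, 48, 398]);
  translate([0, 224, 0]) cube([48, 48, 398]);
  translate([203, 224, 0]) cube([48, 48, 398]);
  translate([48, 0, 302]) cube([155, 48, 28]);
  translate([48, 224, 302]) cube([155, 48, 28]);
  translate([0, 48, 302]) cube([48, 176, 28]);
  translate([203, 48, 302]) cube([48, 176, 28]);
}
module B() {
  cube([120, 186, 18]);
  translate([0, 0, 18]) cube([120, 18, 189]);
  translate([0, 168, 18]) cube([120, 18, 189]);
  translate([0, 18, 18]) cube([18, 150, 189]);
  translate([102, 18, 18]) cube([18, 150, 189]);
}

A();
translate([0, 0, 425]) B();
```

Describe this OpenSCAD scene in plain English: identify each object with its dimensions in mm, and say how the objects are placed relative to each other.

A is a four-legged stool. The seat is a 251×272×27 mm slab whose top surface is at z = 425 mm; four square legs, each 48×48 mm in cross-section, run from the floor (z = 0) to the underside of the seat, each flush with a corner of the seat. Four stretchers, 48 mm wide and 28 mm tall, connect adjacent legs with their undersides at z = 302 mm, each running between the inner faces of the legs it joins and aligned with the legs' outer faces on the other axis.

B is an open-topped rectangular box: outside dimensions 120×186×207 mm, with a uniform wall and base thickness of 18 mm. The base is a full 120×186 slab on the floor; four walls sit on top of the base. The front and back walls (the −y and +y sides) span the full width; the two side walls fit between them.

The open box is on top of the stool.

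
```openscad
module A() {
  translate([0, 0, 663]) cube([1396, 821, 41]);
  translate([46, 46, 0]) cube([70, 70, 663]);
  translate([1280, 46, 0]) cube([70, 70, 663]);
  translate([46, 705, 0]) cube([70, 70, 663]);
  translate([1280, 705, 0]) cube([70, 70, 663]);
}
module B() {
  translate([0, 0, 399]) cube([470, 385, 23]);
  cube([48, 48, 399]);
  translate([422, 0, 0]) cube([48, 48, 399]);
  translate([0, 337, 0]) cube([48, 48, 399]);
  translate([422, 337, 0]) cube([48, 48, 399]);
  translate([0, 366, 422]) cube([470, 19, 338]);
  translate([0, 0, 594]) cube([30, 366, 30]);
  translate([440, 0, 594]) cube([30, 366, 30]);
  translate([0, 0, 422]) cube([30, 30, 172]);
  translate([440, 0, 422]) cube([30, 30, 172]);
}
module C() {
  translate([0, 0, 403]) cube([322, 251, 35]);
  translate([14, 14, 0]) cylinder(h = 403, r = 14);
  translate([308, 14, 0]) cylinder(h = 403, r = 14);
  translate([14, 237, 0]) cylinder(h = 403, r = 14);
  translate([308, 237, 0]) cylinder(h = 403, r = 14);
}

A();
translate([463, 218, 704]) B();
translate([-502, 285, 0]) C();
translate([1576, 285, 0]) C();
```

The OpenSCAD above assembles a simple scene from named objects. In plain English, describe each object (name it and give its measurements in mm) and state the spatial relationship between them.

A is a rectangular dining table. The top is 1396×821×41 mm with its upper surface at z = 704 mm. It stands on four 70×70 mm square legs, each inset 46 mm from the nearest pair of top edges, running from the floor to the underside of the top.

B is a chair: 470×385 mm seat, 23 mm thick, top at z = 422 mm, on four 48 mm square corner legs flush with the seat edges. A 19 mm thick backrest slab spans the full seat width, extending 338 mm above the seat top, its back face flush with the seat's +y edge. Two armrests of 30×30 mm section run along each side from the seat's front edge to the front of the backrest, top faces 202 mm above the seat top and outer faces flush with the seat's x-edges; a 30×30 mm post under the front of each armrest stands on the seat at the front corner.

C is a four-legged stool. The seat is a 322×251×35 mm slab whose top surface is at z = 438 mm; four round legs, each 28 mm in diameter, run from the floor (z = 0) to the underside of the seat, each leg's axis is inset half a diameter from the nearest pair of seat edges (so the leg's bounding box is flush with the corner).

The chair is on top of the table, centred. Two stools sit around the table at the −x, +x sides.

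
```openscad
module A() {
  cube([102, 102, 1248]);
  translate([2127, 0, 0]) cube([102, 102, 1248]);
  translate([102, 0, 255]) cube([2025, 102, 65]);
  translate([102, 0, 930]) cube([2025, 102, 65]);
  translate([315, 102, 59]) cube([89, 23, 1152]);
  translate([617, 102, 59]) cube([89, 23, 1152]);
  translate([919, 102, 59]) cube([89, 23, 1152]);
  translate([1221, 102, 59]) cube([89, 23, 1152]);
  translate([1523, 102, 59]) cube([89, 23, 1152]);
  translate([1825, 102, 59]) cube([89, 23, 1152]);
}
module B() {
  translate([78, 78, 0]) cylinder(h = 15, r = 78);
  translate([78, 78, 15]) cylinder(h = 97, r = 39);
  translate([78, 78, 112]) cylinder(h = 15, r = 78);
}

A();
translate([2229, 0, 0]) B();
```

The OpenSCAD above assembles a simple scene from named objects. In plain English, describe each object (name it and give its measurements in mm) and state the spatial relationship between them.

A is a fence section. Two 102×102 mm posts, 1248 mm tall, stand on the floor with a clear span of 2025 mm between their inner faces. Two horizontal rails of 102×65 mm section span the gap between the posts with their undersides at z = 255 mm and z = 930 mm, flush with the posts' −y face. 6 pickets, each 89 mm wide, 23 mm thick and 1152 mm tall, are fixed to the +y face of the rails with their bottoms at z = 59 mm, evenly spaced across the span with equal gaps (rounded down to the nearest mm) at the −x end and between each pair — any rounding remainder accumulates at the +x end.

B is a spool: two coaxial disc flanges of radius 78 mm and thickness 15 mm, joined by a core cylinder of radius 39 mm and height 97 mm. The lower flange rests on z = 0 and the three cylinders share a vertical axis.

The spool is against the fence section's +x side, with their −y faces flush.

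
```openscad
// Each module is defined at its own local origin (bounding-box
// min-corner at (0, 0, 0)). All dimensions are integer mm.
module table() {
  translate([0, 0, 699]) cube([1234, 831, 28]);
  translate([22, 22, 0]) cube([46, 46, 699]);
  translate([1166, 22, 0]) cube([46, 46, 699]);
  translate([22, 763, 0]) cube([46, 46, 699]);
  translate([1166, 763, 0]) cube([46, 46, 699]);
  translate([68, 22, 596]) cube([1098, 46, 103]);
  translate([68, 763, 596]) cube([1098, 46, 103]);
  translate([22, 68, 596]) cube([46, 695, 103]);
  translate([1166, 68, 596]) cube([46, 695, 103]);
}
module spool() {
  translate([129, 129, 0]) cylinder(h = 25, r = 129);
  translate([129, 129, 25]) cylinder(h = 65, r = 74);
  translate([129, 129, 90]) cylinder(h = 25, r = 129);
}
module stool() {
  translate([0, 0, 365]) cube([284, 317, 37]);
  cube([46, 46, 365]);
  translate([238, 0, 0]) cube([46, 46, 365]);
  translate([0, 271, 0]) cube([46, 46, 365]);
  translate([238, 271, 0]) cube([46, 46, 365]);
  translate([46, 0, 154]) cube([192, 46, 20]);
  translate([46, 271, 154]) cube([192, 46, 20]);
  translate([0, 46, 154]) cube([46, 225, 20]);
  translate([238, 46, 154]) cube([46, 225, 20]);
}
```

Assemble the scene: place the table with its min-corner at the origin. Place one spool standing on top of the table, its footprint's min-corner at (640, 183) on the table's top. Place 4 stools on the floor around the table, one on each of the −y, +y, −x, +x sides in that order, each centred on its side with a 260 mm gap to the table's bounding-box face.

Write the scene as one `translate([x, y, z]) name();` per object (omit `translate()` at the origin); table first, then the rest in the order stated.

table();
translate([640, 183, 727]) spool();
translate([475, -577, 0]) stool();
translate([475, 1091, 0]) stool();
translate([-544, 257, 0]) stool();
translate([1494, 257, 0]) stool();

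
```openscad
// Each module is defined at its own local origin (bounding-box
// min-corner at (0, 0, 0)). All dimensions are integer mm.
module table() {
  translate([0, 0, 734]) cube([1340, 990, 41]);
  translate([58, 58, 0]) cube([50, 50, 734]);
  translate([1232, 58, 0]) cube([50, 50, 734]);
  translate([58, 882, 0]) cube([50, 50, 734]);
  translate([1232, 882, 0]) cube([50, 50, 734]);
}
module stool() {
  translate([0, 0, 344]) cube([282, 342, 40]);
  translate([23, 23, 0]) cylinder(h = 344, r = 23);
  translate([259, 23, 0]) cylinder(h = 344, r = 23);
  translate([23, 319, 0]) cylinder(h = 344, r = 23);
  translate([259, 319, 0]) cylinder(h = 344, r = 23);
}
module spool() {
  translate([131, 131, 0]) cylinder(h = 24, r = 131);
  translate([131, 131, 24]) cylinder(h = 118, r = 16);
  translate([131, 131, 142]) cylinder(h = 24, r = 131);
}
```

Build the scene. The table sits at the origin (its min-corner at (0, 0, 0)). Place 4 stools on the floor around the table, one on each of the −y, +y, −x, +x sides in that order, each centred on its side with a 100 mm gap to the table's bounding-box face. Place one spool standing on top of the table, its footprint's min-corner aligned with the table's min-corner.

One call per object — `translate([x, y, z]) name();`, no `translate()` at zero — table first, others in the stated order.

table();
translate([529, -442, 0]) stool();
translate([529, 1090, 0]) stool();
translate([-382, 324, 0]) stool();
translate([1440, 324, 0]) stool();
translate([0, 0, 775]) spool();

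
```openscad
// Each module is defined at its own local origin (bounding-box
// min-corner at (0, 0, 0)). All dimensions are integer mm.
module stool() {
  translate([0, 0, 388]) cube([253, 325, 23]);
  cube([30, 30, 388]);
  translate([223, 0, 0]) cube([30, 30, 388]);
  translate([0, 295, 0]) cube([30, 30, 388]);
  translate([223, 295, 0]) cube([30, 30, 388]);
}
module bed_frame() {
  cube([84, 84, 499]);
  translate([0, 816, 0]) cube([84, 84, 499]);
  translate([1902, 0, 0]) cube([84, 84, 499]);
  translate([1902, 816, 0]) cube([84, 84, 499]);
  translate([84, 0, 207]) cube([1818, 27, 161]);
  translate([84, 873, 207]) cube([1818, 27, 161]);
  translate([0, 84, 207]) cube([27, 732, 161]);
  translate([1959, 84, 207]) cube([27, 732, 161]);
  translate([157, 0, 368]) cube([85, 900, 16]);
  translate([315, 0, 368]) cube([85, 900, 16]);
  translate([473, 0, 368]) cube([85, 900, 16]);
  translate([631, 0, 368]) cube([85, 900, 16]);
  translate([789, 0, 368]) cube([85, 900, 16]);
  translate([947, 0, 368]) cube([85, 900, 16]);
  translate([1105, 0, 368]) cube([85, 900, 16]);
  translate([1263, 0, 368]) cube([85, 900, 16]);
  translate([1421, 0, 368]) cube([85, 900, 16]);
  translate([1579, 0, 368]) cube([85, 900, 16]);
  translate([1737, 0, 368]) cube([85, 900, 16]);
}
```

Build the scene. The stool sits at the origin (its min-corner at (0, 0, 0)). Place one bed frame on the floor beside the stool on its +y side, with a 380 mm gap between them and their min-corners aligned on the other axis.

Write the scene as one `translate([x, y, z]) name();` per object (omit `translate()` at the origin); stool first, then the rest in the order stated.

stool();
translate([0, 705, 0]) bed_frame();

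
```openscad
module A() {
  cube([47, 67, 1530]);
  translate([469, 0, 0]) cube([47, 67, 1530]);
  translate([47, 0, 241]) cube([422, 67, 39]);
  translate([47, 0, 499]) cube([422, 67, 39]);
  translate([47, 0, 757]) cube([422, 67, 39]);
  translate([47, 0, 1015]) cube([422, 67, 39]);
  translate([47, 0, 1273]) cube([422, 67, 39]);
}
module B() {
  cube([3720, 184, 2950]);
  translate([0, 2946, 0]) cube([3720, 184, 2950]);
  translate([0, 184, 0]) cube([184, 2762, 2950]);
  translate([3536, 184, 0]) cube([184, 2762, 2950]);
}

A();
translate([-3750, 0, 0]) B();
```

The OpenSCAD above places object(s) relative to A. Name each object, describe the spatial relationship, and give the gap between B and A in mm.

The house frame's nearest face is 30 mm from the ladder's −x face.

A is a ladder. B is a house frame. The house frame is on the floor beside the ladder on its −x side. The gap between the house frame and the ladder is 30 mm.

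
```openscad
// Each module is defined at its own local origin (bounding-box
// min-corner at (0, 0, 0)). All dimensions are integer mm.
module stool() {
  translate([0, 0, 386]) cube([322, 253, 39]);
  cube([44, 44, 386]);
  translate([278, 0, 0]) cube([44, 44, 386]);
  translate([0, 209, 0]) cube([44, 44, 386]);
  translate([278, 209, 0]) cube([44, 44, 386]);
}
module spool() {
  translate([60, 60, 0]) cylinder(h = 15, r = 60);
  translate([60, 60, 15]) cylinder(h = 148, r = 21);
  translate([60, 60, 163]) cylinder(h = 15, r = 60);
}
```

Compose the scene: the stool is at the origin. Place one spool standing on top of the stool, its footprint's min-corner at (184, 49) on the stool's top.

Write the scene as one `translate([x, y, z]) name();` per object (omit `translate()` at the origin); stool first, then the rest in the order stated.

stool();
translate([184, 49, 425]) spool();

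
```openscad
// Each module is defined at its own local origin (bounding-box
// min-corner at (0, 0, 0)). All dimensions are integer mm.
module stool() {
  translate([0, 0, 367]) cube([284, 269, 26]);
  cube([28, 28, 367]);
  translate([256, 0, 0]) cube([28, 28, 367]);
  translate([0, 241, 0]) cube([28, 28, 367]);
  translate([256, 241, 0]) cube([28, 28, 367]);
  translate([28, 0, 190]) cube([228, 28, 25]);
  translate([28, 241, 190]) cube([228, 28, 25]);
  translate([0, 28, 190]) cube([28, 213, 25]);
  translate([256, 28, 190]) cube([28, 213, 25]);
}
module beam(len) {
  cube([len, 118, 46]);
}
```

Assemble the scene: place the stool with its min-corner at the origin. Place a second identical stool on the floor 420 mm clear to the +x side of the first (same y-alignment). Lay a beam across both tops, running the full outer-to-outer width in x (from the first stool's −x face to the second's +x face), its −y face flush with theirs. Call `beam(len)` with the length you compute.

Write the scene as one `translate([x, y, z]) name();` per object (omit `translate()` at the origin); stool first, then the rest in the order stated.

stool();
translate([704, 0, 0]) stool();
translate([0, 0, 393]) beam(988);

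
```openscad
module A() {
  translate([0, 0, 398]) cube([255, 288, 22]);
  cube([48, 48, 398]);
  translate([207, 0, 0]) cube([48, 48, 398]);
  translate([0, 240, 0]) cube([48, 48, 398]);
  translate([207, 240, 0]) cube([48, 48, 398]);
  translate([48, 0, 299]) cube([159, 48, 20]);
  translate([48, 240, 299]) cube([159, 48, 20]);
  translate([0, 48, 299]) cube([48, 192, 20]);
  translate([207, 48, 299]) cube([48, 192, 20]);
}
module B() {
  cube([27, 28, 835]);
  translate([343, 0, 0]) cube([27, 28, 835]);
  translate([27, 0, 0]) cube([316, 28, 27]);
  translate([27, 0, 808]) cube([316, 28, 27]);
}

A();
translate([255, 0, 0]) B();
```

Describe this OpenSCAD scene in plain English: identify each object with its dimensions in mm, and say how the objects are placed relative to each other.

A is a simple wooden stool: a rectangular seat 255 mm (x) by 288 mm (y), 22 mm thick, top face at z = 420 mm, on four square legs, each 48×48 mm in cross-section. The legs rest on z = 0, each flush with a corner of the seat. Four stretchers, 48 mm wide and 20 mm tall, connect adjacent legs with their undersides at z = 299 mm, each running between the inner faces of the legs it joins and aligned with the legs' outer faces on the other axis.

B is a rectangular picture frame lying in the x–z plane (depth along y). The opening is 316 mm wide (x) by 781 mm tall (z), surrounded by a border 27 mm wide on all four sides. The frame is 28 mm deep and is made of two full-height vertical stiles with two horizontal rails fitted between them.

The picture frame is against the stool's +x side, with their −y faces flush.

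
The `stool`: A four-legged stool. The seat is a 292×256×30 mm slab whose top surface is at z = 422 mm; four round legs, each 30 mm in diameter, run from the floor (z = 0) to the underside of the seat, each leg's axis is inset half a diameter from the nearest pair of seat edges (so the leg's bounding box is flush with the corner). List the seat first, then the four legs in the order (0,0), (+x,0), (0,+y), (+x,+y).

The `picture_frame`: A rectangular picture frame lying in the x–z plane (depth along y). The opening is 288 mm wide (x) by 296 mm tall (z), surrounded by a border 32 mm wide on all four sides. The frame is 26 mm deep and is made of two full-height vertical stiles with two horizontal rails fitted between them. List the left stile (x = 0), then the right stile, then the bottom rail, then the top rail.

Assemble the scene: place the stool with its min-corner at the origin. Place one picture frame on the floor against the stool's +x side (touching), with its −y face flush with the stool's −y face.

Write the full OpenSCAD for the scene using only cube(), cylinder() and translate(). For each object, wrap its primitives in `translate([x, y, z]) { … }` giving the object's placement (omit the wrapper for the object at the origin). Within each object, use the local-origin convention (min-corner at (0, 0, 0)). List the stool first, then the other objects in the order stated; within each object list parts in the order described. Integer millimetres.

translate([0, 0, 392]) cube([292, 256, 30]);
translate([15, 15, 0]) cylinder(h = 392, r = 15);
translate([277, 15, 0]) cylinder(h = 392, r = 15);
translate([15, 241, 0]) cylinder(h = 392, r = 15);
translate([277, 241, 0]) cylinder(h = 392, r = 15);
translate([292, 0, 0]) {
  cube([32, 26, 360]);
  translate([320, 0, 0]) cube([32, 26, 360]);
  translate([32, 0, 0]) cube([288, 26, 32]);
  translate([32, 0, 328]) cube([288, 26, 32]);
}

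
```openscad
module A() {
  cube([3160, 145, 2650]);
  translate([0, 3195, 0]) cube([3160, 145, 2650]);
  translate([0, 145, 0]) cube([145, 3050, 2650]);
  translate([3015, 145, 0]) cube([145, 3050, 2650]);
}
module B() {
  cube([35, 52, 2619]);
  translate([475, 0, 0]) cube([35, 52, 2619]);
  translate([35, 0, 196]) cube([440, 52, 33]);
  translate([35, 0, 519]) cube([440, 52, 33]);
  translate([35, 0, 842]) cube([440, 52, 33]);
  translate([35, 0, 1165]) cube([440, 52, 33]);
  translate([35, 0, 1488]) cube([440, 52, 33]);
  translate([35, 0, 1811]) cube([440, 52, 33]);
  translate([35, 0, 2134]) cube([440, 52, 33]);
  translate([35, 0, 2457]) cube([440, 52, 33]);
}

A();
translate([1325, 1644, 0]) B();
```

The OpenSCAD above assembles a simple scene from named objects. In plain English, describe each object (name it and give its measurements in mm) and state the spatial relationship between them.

A is the wall frame of a small rectangular building: four walls, each 2650 mm tall and 145 mm thick, enclosing a footprint 3160 mm (x) by 3340 mm (y) outside-to-outside, with no floor or roof. The front and back walls (the −y and +y sides) span the full width; the two side walls fit between them.

B is a straight ladder. Two 35×52 mm vertical rails, 2619 mm tall, stand 510 mm apart (outside-to-outside) with their front faces coplanar on the −y side. 8 rungs, each 52 mm deep and 33 mm tall, span between the inner faces of the rails, front faces flush with the rails. The lowest rung's underside is at z = 196 mm and rungs are spaced 323 mm apart (underside to underside).

The ladder sits inside the house frame, centred.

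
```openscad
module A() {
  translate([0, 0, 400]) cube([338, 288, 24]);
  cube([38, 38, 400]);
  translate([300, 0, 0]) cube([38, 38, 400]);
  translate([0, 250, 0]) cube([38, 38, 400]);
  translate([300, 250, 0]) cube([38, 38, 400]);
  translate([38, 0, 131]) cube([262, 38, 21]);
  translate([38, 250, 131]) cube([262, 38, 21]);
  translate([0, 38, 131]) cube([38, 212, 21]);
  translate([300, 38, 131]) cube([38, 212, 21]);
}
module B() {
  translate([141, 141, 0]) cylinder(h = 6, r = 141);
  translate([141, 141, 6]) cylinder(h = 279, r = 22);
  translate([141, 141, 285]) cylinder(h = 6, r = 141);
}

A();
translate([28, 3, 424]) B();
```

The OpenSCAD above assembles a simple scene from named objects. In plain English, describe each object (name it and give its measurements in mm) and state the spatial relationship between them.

A is a four-legged stool. The seat is a 338×288×24 mm slab whose top surface is at z = 424 mm; four square legs, each 38×38 mm in cross-section, run from the floor (z = 0) to the underside of the seat, each flush with a corner of the seat. Four stretchers, 38 mm wide and 21 mm tall, connect adjacent legs with their undersides at z = 131 mm, each running between the inner faces of the legs it joins and aligned with the legs' outer faces on the other axis.

B is a spool: two coaxial disc flanges of radius 141 mm and thickness 6 mm, joined by a core cylinder of radius 22 mm and height 279 mm. The lower flange rests on z = 0 and the three cylinders share a vertical axis.

The spool is on top of the stool, centred.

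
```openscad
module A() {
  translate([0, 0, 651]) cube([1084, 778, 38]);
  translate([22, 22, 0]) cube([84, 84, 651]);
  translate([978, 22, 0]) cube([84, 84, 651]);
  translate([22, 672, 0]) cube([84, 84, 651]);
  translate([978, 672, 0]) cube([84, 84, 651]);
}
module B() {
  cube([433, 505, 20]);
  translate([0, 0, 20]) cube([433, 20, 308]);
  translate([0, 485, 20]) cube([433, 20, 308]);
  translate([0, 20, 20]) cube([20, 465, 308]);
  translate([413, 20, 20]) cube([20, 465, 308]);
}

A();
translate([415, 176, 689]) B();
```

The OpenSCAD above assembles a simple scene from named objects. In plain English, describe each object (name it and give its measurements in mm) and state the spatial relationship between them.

A is a table with a 1084×778 mm rectangular top, 38 mm thick, top surface at z = 689 mm, supported by four 84×84 mm square legs, each inset 22 mm from the nearest pair of top edges, running from the floor.

B is an open storage box with external size 433×505×328 mm and wall thickness 20 mm (the base is also 20 mm thick). The base covers the whole footprint; the four walls stand on the base, with the y-facing walls full-width and the x-facing walls fitting between their inner faces.

The open box is on top of the table.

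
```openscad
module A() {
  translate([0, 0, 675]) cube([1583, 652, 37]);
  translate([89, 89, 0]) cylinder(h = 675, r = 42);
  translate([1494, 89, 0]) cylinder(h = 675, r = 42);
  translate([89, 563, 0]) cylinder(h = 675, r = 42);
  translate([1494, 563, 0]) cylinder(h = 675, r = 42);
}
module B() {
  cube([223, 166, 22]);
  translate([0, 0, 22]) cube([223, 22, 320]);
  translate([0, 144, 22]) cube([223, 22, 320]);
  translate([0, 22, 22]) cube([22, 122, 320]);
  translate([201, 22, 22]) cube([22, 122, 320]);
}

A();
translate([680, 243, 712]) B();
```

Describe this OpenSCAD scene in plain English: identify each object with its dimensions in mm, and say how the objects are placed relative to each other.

A is a rectangular dining table. The top is 1583×652×37 mm with its upper surface at z = 712 mm. It stands on four round legs of 84 mm diameter, each leg's bounding box inset 47 mm from the nearest pair of top edges, running from the floor to the underside of the top.

B is an open-topped rectangular box: outside dimensions 223×166×342 mm, with a uniform wall and base thickness of 22 mm. The base is a full 223×166 slab on the floor; four walls sit on top of the base. The front and back walls (the −y and +y sides) span the full width; the two side walls fit between them.

The open box is on top of the table, centred.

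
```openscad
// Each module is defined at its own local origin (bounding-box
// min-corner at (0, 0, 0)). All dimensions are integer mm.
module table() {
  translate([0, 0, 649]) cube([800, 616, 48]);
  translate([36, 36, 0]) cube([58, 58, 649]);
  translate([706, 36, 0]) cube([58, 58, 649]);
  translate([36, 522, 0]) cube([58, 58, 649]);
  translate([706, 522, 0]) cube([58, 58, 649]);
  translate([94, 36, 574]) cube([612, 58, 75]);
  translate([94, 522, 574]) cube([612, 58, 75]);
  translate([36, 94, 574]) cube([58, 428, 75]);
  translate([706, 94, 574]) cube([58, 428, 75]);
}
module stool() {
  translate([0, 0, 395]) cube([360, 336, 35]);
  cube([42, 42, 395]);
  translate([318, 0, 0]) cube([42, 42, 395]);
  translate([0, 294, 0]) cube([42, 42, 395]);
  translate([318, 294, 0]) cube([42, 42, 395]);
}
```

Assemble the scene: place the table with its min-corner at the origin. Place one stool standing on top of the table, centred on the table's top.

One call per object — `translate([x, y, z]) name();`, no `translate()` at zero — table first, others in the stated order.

table();
translate([220, 140, 697]) stool();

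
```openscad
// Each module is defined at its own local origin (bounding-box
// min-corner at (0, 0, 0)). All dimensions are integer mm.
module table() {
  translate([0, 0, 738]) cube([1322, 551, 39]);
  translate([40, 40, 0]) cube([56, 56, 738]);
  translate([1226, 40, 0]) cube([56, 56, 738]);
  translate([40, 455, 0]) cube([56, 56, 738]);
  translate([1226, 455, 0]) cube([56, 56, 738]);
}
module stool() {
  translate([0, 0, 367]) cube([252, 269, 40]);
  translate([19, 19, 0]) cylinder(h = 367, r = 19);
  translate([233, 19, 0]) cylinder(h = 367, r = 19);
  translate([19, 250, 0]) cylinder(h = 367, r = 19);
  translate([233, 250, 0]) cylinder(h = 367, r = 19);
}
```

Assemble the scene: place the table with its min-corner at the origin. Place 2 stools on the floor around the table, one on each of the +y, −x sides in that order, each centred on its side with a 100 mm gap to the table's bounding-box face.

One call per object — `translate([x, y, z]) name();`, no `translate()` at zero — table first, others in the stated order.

table();
translate([535, 651, 0]) stool();
translate([-352, 141, 0]) stool();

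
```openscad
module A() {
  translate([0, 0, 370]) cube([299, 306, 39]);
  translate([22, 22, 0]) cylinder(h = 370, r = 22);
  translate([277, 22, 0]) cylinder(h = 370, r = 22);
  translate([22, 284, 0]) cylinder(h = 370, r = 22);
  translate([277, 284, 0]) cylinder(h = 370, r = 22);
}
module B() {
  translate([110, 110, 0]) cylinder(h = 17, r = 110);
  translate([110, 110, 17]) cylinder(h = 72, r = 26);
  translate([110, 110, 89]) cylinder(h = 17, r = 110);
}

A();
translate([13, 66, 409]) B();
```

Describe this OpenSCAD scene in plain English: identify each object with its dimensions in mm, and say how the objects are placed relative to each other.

A is a four-legged stool. The seat is 299×306 mm, 39 mm thick, top at z = 409 mm. It stands on four round legs, each 44 mm in diameter, from z = 0 to the seat underside, each leg's axis is inset half a diameter from the nearest pair of seat edges (so the leg's bounding box is flush with the corner).

B is a spool: two coaxial disc flanges of radius 110 mm and thickness 17 mm, joined by a core cylinder of radius 26 mm and height 72 mm. The lower flange rests on z = 0 and the three cylinders share a vertical axis.

The spool is on top of the stool.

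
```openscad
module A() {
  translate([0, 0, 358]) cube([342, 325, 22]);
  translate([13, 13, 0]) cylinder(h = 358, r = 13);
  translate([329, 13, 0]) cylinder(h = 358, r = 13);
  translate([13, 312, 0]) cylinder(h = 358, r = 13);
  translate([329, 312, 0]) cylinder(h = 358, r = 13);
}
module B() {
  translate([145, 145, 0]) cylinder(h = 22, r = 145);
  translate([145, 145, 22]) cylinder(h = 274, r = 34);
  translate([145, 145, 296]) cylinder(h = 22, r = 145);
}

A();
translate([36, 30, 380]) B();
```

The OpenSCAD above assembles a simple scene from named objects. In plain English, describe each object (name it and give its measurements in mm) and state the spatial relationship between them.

A is a four-legged stool. The seat is a 342×325×22 mm slab whose top surface is at z = 380 mm; four round legs, each 26 mm in diameter, run from the floor (z = 0) to the underside of the seat, each leg's axis is inset half a diameter from the nearest pair of seat edges (so the leg's bounding box is flush with the corner).

B is a spool: two coaxial disc flanges of radius 145 mm and thickness 22 mm, joined by a core cylinder of radius 34 mm and height 274 mm. The lower flange rests on z = 0 and the three cylinders share a vertical axis.

The spool is on top of the stool.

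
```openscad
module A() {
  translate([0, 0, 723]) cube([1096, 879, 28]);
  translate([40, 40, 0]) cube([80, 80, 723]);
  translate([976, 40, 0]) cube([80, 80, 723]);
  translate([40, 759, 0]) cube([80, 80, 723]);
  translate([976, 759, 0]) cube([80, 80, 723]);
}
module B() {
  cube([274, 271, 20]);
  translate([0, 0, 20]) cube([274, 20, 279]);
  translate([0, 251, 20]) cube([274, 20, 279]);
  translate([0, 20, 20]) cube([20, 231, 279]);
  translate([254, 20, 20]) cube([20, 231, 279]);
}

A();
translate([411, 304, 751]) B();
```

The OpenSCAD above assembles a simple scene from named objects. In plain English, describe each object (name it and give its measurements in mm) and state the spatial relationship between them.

A is a table with a 1096×879 mm rectangular top, 28 mm thick, top surface at z = 751 mm, supported by four 80×80 mm square legs, each inset 40 mm from the nearest pair of top edges, running from the floor.

B is an open-topped rectangular box: outside dimensions 274×271×299 mm, with a uniform wall and base thickness of 20 mm. The base is a full 274×271 slab on the floor; four walls sit on top of the base. The front and back walls (the −y and +y sides) span the full width; the two side walls fit between them.

The open box is on top of the table, centred.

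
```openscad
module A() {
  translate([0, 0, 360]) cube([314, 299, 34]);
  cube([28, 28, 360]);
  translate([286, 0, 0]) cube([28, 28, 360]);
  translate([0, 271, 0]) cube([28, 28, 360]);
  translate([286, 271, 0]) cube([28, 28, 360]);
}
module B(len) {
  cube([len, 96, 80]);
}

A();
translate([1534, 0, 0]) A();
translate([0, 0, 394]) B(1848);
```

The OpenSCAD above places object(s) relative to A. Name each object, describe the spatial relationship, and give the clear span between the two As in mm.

Second stool starts at x = 1534; first ends at x = 314; clear span = 1534 − 314 = 1220 mm.

A is a stool. B is a beam. A beam spans the tops of two stools. The clear span between the two stools is 1220 mm.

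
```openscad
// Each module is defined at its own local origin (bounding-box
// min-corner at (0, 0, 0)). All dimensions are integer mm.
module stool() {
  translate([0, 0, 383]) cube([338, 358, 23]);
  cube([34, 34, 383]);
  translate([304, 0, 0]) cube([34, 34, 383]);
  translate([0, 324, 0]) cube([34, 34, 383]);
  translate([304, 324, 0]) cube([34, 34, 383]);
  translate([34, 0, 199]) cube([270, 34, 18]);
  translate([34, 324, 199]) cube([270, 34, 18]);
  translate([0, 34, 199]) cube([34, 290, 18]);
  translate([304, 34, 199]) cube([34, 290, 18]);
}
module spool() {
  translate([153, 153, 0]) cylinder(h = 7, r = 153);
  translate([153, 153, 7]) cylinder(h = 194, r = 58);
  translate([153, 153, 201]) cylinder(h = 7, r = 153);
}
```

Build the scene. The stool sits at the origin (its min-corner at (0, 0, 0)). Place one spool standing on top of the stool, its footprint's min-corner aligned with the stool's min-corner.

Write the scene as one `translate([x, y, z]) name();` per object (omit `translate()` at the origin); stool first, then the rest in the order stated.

stool();
translate([0, 0, 406]) spool();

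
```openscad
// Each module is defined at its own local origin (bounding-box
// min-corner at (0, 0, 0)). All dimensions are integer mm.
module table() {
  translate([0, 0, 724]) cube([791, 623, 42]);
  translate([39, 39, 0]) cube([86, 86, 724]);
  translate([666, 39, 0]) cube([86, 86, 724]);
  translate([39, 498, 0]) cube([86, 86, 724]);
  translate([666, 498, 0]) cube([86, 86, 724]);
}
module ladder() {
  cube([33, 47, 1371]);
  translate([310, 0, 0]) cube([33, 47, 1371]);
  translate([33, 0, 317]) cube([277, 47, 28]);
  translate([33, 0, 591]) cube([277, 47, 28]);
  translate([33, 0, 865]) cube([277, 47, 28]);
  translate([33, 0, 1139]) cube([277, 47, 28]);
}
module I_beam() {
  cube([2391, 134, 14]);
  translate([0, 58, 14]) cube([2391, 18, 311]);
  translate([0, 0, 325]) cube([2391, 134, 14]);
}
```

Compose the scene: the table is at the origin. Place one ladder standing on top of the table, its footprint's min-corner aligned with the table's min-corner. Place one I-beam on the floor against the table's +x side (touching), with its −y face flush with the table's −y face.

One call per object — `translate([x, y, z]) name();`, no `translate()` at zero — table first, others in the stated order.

table();
translate([0, 0, 766]) ladder();
translate([791, 0, 0]) I_beam();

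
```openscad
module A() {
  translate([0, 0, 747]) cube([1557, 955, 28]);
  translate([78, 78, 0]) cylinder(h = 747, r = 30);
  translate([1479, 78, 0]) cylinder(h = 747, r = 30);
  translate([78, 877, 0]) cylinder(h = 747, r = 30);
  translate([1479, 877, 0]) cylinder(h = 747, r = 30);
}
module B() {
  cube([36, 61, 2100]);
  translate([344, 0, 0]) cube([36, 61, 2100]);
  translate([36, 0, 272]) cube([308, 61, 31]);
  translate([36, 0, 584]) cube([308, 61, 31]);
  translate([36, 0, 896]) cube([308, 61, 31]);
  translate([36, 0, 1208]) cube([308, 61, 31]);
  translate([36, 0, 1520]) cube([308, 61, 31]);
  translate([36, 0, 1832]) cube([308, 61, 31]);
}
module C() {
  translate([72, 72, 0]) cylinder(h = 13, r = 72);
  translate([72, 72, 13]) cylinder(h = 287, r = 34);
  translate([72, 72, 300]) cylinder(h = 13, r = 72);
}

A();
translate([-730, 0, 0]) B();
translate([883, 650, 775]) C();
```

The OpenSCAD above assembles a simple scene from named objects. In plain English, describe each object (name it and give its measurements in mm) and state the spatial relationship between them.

A is a table: top 1557 mm (x) × 955 mm (y), 28 mm thick, upper face at z = 775 mm, on four round legs of 60 mm diameter, each leg's bounding box inset 48 mm from the nearest pair of top edges, running from z = 0 to the bottom of the top.

B is a straight ladder. Two 36×61 mm vertical rails, 2100 mm tall, stand 380 mm apart (outside-to-outside) with their front faces coplanar on the −y side. 6 rungs, each 61 mm deep and 31 mm tall, span between the inner faces of the rails, front faces flush with the rails. The lowest rung's underside is at z = 272 mm and rungs are spaced 312 mm apart (underside to underside).

C is a spool: two coaxial disc flanges of radius 72 mm and thickness 13 mm, joined by a core cylinder of radius 34 mm and height 287 mm. The lower flange rests on z = 0 and the three cylinders share a vertical axis.

The ladder is on the floor beside the table on its −x side. The spool is on top of the table.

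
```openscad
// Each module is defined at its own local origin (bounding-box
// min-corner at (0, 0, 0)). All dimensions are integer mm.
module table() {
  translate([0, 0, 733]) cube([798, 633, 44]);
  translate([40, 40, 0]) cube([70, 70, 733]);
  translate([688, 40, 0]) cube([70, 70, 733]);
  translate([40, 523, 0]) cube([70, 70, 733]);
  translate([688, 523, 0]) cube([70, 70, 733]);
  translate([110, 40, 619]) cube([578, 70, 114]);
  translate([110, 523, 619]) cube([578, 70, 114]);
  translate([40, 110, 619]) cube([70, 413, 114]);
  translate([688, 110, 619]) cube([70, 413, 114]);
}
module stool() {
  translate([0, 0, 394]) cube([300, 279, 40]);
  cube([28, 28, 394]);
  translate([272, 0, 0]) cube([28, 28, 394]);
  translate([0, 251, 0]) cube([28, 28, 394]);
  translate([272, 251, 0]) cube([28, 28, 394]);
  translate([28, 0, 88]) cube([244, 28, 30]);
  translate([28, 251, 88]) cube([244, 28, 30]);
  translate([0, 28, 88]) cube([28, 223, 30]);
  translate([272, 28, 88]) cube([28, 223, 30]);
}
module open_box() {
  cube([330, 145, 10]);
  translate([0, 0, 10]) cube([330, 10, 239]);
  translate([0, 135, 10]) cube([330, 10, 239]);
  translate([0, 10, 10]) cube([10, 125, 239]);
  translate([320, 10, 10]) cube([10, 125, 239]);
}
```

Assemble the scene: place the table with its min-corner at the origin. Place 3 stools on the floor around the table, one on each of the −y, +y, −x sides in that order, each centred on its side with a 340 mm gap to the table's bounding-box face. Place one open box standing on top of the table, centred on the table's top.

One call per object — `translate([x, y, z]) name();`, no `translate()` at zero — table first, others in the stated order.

table();
translate([249, -619, 0]) stool();
translate([249, 973, 0]) stool();
translate([-640, 177, 0]) stool();
translate([234, 244, 777]) open_box();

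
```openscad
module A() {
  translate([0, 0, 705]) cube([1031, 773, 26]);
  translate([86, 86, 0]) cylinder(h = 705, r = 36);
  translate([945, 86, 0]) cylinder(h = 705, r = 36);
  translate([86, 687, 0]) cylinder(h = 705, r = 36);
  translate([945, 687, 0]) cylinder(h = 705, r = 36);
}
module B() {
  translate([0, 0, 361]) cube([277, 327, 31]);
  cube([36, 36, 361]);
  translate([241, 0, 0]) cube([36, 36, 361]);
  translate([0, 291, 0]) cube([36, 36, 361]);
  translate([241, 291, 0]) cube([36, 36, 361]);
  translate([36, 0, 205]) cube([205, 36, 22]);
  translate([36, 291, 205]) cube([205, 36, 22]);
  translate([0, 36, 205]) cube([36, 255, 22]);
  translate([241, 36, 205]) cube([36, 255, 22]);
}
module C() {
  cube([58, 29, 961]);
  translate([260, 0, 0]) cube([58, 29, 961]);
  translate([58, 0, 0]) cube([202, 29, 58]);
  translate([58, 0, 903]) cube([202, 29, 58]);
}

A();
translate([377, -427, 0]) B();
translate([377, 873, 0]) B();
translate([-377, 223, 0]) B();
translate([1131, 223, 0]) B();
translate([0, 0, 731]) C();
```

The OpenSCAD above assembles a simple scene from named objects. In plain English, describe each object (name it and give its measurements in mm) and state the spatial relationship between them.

A is a table: top 1031 mm (x) × 773 mm (y), 26 mm thick, upper face at z = 731 mm, on four round legs of 72 mm diameter, each leg's bounding box inset 50 mm from the nearest pair of top edges, running from z = 0 to the bottom of the top.

B is a simple wooden stool: a rectangular seat 277 mm (x) by 327 mm (y), 31 mm thick, top face at z = 392 mm, on four square legs, each 36×36 mm in cross-section. The legs rest on z = 0, each flush with a corner of the seat. Four stretchers, 36 mm wide and 22 mm tall, connect adjacent legs with their undersides at z = 205 mm, each running between the inner faces of the legs it joins and aligned with the legs' outer faces on the other axis.

C is a picture frame with a 202×845 mm rectangular opening (x by z) and a uniform 58 mm border on every side. Frame depth is 29 mm along y. It is built from two vertical stiles running the full outside height and two horizontal rails spanning the gap between the stiles.

Four stools sit around the table at the −y, +y, −x, +x sides. The picture frame is on top of the table.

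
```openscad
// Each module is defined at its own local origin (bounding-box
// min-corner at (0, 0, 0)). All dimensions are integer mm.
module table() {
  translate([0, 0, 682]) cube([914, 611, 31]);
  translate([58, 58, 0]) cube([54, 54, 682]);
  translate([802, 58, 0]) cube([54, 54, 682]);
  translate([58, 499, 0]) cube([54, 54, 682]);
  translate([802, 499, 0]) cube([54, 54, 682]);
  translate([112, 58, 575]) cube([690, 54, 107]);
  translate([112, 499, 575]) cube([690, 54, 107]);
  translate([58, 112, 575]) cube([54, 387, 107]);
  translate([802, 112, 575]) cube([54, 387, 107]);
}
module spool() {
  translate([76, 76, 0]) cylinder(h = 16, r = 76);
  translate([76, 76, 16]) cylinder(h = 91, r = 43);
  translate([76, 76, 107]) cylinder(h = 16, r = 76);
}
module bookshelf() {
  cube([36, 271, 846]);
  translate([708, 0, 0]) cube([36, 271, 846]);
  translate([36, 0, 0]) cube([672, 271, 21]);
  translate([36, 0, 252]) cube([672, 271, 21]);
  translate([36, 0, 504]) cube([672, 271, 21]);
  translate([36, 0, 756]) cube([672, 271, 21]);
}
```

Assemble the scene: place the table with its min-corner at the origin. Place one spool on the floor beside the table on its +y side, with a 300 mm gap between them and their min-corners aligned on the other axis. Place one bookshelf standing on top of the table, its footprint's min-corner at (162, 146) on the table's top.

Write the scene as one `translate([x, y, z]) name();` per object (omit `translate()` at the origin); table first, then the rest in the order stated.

table();
translate([0, 911, 0]) spool();
translate([162, 146, 713]) bookshelf();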